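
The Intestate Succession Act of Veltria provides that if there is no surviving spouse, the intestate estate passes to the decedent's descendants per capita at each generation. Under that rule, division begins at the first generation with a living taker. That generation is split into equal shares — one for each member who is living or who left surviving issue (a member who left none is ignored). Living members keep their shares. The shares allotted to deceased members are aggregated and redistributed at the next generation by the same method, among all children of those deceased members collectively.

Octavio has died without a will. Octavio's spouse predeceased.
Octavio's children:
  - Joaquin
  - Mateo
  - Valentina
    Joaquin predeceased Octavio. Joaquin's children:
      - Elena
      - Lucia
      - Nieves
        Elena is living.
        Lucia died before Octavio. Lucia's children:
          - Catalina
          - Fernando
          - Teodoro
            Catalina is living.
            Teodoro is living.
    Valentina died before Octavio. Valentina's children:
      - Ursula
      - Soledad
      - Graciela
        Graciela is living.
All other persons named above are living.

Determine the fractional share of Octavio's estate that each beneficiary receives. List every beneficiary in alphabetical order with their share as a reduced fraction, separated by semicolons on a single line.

Catalina 1/27; Elena 1/9; Fernando 1/27; Graciela 1/9; Mateo 1/3; Nieves 1/9; Soledad 1/9; Teodoro 1/27; Ursula 1/9

There is no surviving spouse, so the entire estate passes to Octavio's descendants per capita at each generation.
At generation 1 (Joaquin, Mateo, Valentina) there are 3 shares of (1)/3 = 1/3 each.
Living: Mateo — each takes 1/3.
Deceased: Joaquin and Valentina. Their combined 2/3 is pooled and carried to generation 2.
At generation 2 (Elena, Lucia, Nieves, Ursula, Soledad, Graciela) there are 6 shares of (2/3)/6 = 1/9 each.
Living: Elena, Nieves, Ursula, Soledad, and Graciela — each takes 1/9.
Deceased: Lucia. That 1/9 share is carried to generation 3.
At generation 3 (Catalina, Fernando, Teodoro) there are 3 shares of (1/9)/3 = 1/27 each.
Living: Catalina, Fernando, and Teodoro — each takes 1/27.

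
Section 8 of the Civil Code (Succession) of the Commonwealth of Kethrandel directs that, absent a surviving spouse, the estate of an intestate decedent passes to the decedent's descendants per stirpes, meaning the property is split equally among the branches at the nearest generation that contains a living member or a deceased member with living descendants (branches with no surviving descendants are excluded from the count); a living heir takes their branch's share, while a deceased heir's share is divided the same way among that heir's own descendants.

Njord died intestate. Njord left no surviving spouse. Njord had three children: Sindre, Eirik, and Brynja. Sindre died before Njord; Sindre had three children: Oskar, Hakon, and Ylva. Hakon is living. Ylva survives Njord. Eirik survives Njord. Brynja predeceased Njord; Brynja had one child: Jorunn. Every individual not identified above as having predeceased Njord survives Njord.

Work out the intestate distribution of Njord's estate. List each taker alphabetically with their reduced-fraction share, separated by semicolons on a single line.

There is no surviving spouse, so the entire estate passes to Njord's descendants per stirpes.
The estate is divided into 3 equal shares of 1/3 among Sindre, Eirik, Brynja.
Sindre predeceased; the 1/3 allotted to Sindre's branch passes to Sindre's issue by representation.
The 1/3 is divided into 3 equal shares of 1/9 among Oskar, Hakon, Ylva.
Oskar is living and takes 1/9.
Hakon is living and takes 1/9.
Ylva is living and takes 1/9.
Eirik is living and takes 1/3.
Brynja predeceased; the 1/3 allotted to Brynja's branch passes to Brynja's issue by representation.
Jorunn is the sole taker at this level and receives the full 1/3.

Eirik 1/3; Hakon 1/9; Jorunn 1/3; Oskar 1/9; Ylva 1/9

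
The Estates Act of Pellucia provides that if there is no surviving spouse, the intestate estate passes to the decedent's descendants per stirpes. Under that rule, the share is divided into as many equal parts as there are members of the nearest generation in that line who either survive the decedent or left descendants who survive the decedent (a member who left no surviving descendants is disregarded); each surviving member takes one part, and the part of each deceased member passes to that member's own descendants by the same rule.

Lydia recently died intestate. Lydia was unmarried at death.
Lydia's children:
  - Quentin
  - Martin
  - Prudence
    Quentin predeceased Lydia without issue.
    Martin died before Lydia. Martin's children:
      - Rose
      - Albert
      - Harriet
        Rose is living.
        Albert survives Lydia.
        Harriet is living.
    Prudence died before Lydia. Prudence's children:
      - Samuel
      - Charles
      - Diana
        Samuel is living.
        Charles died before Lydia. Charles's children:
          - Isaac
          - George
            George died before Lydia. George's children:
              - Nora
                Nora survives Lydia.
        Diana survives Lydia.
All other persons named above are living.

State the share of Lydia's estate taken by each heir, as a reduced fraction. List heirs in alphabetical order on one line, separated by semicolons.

Albert 1/6; Diana 1/6; Harriet 1/6; Isaac 1/12; Nora 1/12; Rose 1/6; Samuel 1/6

There is no surviving spouse, so the entire estate passes to Lydia's descendants per stirpes.
Quentin left no surviving issue, so that branch lapses and is disregarded.
The estate is divided into 2 equal shares of 1/2 among Martin, Prudence.
Martin predeceased; the 1/2 allotted to Martin's branch passes to Martin's issue by representation.
The 1/2 is divided into 3 equal shares of 1/6 among Rose, Albert, Harriet.
Rose is living and takes 1/6.
Albert is living and takes 1/6.
Harriet is living and takes 1/6.
Prudence predeceased; the 1/2 allotted to Prudence's branch passes to Prudence's issue by representation.
The 1/2 is divided into 3 equal shares of 1/6 among Samuel, Charles, Diana.
Samuel is living and takes 1/6.
Charles predeceased; the 1/6 allotted to Charles's branch passes to Charles's issue by representation.
The 1/6 is divided into 2 equal shares of 1/12 among Isaac, George.
Isaac is living and takes 1/12.
George predeceased; the 1/12 allotted to George's branch passes to George's issue by representation.
Nora is the sole taker at this level and receives the full 1/12.
Diana is living and takes 1/6.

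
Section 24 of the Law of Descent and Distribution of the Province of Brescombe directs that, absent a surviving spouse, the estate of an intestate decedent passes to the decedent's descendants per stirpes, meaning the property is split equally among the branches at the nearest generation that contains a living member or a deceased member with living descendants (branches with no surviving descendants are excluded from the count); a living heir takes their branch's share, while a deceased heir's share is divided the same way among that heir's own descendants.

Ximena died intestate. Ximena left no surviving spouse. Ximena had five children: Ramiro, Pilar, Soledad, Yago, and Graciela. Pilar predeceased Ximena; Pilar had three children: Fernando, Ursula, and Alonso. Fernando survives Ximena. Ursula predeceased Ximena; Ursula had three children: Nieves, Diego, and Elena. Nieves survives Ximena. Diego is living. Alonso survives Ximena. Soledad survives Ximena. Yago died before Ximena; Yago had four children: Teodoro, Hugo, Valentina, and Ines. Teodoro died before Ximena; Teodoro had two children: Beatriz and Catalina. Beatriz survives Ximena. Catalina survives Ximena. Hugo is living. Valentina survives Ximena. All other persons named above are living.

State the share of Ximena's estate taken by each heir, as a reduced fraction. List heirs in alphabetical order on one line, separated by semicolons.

Alonso 1/15; Beatriz 1/40; Catalina 1/40; Diego 1/45; Elena 1/45; Fernando 1/15; Graciela 1/5; Hugo 1/20; Ines 1/20; Nieves 1/45; Ramiro 1/5; Soledad 1/5; Valentina 1/20

There is no surviving spouse, so the entire estate passes to Ximena's descendants per stirpes.
The estate is divided into 5 equal shares of 1/5 among Ramiro, Pilar, Soledad, Yago, Graciela.
Ramiro is living and takes 1/5.
Pilar predeceased; the 1/5 allotted to Pilar's branch passes to Pilar's issue by representation.
The 1/5 is divided into 3 equal shares of 1/15 among Fernando, Ursula, Alonso.
Fernando is living and takes 1/15.
Ursula predeceased; the 1/15 allotted to Ursula's branch passes to Ursula's issue by representation.
The 1/15 is divided into 3 equal shares of 1/45 among Nieves, Diego, Elena.
Nieves is living and takes 1/45.
Diego is living and takes 1/45.
Elena is living and takes 1/45.
Alonso is living and takes 1/15.
Soledad is living and takes 1/5.
Yago predeceased; the 1/5 allotted to Yago's branch passes to Yago's issue by representation.
The 1/5 is divided into 4 equal shares of 1/20 among Teodoro, Hugo, Valentina, Ines.
Teodoro predeceased; the 1/20 allotted to Teodoro's branch passes to Teodoro's issue by representation.
The 1/20 is divided into 2 equal shares of 1/40 among Beatriz, Catalina.
Beatriz is living and takes 1/40.
Catalina is living and takes 1/40.
Hugo is living and takes 1/20.
Valentina is living and takes 1/20.
Ines is living and takes 1/20.
Graciela is living and takes 1/5.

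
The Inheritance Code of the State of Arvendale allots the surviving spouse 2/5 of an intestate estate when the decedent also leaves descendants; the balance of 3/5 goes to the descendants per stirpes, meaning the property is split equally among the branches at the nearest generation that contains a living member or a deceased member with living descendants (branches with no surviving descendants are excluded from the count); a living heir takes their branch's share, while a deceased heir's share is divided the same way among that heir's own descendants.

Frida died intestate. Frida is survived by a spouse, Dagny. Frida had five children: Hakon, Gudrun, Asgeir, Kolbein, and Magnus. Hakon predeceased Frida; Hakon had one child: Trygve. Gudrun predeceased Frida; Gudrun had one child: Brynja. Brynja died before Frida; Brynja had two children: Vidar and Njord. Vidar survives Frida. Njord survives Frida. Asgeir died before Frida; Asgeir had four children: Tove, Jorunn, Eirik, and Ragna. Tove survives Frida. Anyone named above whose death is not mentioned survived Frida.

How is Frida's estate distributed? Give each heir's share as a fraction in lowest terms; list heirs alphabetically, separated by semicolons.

Dagny 2/5; Eirik 3/100; Jorunn 3/100; Kolbein 3/25; Magnus 3/25; Njord 3/50; Ragna 3/100; Tove 3/100; Trygve 3/25; Vidar 3/50

Dagny, as surviving spouse, takes 2/5.
The remaining 3/5 passes to Frida's descendants per stirpes.
The 3/5 is divided into 5 equal shares of 3/25 among Hakon, Gudrun, Asgeir, Kolbein, Magnus.
Hakon predeceased; the 3/25 allotted to Hakon's branch passes to Hakon's issue by representation.
Trygve is the sole taker at this level and receives the full 3/25.
Gudrun predeceased; the 3/25 allotted to Gudrun's branch passes to Gudrun's issue by representation.
Brynja's line is the sole branch at this level, so the full 3/25 passes to Brynja's issue by representation.
The 3/25 is divided into 2 equal shares of 3/50 among Vidar, Njord.
Vidar is living and takes 3/50.
Njord is living and takes 3/50.
Asgeir predeceased; the 3/25 allotted to Asgeir's branch passes to Asgeir's issue by representation.
The 3/25 is divided into 4 equal shares of 3/100 among Tove, Jorunn, Eirik, Ragna.
Tove is living and takes 3/100.
Jorunn is living and takes 3/100.
Eirik is living and takes 3/100.
Ragna is living and takes 3/100.
Kolbein is living and takes 3/25.
Magnus is living and takes 3/25.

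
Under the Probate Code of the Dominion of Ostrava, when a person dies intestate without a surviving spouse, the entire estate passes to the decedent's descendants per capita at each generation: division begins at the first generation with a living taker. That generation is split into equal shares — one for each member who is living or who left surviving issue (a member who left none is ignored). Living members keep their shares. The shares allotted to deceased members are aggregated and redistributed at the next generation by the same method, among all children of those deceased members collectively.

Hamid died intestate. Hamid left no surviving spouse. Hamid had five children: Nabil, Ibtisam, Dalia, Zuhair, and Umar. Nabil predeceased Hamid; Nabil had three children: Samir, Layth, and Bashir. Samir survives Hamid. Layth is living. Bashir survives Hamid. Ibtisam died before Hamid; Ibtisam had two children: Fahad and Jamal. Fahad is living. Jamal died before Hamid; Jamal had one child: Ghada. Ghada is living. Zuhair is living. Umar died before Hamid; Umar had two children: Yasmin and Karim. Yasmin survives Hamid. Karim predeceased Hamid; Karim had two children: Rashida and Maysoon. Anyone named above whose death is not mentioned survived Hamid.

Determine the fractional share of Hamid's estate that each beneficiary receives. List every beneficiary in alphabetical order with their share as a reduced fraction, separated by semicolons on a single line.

There is no surviving spouse, so the entire estate passes to Hamid's descendants per capita at each generation.
At generation 1 (Nabil, Ibtisam, Dalia, Zuhair, Umar) there are 5 shares of (1)/5 = 1/5 each.
Living: Dalia and Zuhair — each takes 1/5.
Deceased: Nabil, Ibtisam, and Umar. Their combined 3/5 is pooled and carried to generation 2.
At generation 2 (Samir, Layth, Bashir, Fahad, Jamal, Yasmin, Karim) there are 7 shares of (3/5)/7 = 3/35 each.
Living: Samir, Layth, Bashir, Fahad, and Yasmin — each takes 3/35.
Deceased: Jamal and Karim. Their combined 6/35 is pooled and carried to generation 3.
At generation 3 (Ghada, Rashida, Maysoon) there are 3 shares of (6/35)/3 = 2/35 each.
Living: Ghada, Rashida, and Maysoon — each takes 2/35.

Bashir 3/35; Dalia 1/5; Fahad 3/35; Ghada 2/35; Layth 3/35; Maysoon 2/35; Rashida 2/35; Samir 3/35; Yasmin 3/35; Zuhair 1/5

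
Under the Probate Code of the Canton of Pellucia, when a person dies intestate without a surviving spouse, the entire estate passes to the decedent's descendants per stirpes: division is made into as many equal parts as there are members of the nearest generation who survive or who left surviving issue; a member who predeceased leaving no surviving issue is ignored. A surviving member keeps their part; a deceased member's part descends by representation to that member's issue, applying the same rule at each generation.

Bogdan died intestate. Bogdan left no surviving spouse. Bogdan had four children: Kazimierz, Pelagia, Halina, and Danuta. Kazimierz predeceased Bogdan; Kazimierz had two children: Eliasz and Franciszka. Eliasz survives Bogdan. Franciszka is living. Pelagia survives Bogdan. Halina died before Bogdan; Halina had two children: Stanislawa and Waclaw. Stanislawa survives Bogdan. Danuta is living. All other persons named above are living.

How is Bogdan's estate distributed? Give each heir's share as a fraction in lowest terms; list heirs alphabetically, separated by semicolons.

Danuta 1/4; Eliasz 1/8; Franciszka 1/8; Pelagia 1/4; Stanislawa 1/8; Waclaw 1/8

There is no surviving spouse, so the entire estate passes to Bogdan's descendants per stirpes.
The estate is divided into 4 equal shares of 1/4 among Kazimierz, Pelagia, Halina, Danuta.
Kazimierz predeceased; the 1/4 allotted to Kazimierz's branch passes to Kazimierz's issue by representation.
The 1/4 is divided into 2 equal shares of 1/8 among Eliasz, Franciszka.
Eliasz is living and takes 1/8.
Franciszka is living and takes 1/8.
Pelagia is living and takes 1/4.
Halina predeceased; the 1/4 allotted to Halina's branch passes to Halina's issue by representation.
The 1/4 is divided into 2 equal shares of 1/8 among Stanislawa, Waclaw.
Stanislawa is living and takes 1/8.
Waclaw is living and takes 1/8.
Danuta is living and takes 1/4.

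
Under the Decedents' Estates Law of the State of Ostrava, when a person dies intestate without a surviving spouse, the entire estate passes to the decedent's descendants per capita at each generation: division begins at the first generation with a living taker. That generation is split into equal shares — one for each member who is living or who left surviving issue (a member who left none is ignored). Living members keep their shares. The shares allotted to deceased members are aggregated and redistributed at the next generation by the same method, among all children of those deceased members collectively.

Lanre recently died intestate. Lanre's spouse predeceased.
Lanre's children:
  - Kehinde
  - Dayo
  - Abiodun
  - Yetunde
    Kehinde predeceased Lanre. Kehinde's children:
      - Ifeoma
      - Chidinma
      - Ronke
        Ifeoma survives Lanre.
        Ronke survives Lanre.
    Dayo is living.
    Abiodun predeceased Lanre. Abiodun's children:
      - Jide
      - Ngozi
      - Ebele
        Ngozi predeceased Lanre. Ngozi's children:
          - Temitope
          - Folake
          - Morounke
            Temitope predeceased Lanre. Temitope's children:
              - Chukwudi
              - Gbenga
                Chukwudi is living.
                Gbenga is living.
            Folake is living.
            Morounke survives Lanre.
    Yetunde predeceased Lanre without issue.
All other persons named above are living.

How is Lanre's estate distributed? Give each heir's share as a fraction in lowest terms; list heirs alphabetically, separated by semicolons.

There is no surviving spouse, so the entire estate passes to Lanre's descendants per capita at each generation.
At generation 1 (Kehinde, Dayo, Abiodun) there are 3 shares of (1)/3 = 1/3 each.
Living: Dayo — each takes 1/3.
Deceased: Kehinde and Abiodun. Their combined 2/3 is pooled and carried to generation 2.
At generation 2 (Ifeoma, Chidinma, Ronke, Jide, Ngozi, Ebele) there are 6 shares of (2/3)/6 = 1/9 each.
Living: Ifeoma, Chidinma, Ronke, Jide, and Ebele — each takes 1/9.
Deceased: Ngozi. That 1/9 share is carried to generation 3.
At generation 3 (Temitope, Folake, Morounke) there are 3 shares of (1/9)/3 = 1/27 each.
Living: Folake and Morounke — each takes 1/27.
Deceased: Temitope. That 1/27 share is carried to generation 4.
At generation 4 (Chukwudi, Gbenga) there are 2 shares of (1/27)/2 = 1/54 each.
Living: Chukwudi and Gbenga — each takes 1/54.

Chidinma 1/9; Chukwudi 1/54; Dayo 1/3; Ebele 1/9; Folake 1/27; Gbenga 1/54; Ifeoma 1/9; Jide 1/9; Morounke 1/27; Ronke 1/9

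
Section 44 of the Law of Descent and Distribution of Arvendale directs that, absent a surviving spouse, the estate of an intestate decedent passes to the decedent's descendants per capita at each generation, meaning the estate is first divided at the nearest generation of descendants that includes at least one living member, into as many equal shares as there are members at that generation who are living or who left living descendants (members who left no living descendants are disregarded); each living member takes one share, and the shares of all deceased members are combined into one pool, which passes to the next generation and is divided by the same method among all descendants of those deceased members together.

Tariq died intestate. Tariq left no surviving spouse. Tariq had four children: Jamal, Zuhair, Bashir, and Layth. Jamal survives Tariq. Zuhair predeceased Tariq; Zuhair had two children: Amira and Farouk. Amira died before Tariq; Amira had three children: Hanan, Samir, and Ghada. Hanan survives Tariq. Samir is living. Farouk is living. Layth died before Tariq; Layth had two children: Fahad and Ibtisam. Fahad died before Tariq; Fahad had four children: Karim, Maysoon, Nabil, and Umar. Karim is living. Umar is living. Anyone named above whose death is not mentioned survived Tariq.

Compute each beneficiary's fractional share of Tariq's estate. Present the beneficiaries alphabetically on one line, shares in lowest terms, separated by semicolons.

There is no surviving spouse, so the entire estate passes to Tariq's descendants per capita at each generation.
At generation 1 (Jamal, Zuhair, Bashir, Layth) there are 4 shares of (1)/4 = 1/4 each.
Living: Jamal and Bashir — each takes 1/4.
Deceased: Zuhair and Layth. Their combined 1/2 is pooled and carried to generation 2.
At generation 2 (Amira, Farouk, Fahad, Ibtisam) there are 4 shares of (1/2)/4 = 1/8 each.
Living: Farouk and Ibtisam — each takes 1/8.
Deceased: Amira and Fahad. Their combined 1/4 is pooled and carried to generation 3.
At generation 3 (Hanan, Samir, Ghada, Karim, Maysoon, Nabil, Umar) there are 7 shares of (1/4)/7 = 1/28 each.
Living: Hanan, Samir, Ghada, Karim, Maysoon, Nabil, and Umar — each takes 1/28.

Bashir 1/4; Farouk 1/8; Ghada 1/28; Hanan 1/28; Ibtisam 1/8; Jamal 1/4; Karim 1/28; Maysoon 1/28; Nabil 1/28; Samir 1/28; Umar 1/28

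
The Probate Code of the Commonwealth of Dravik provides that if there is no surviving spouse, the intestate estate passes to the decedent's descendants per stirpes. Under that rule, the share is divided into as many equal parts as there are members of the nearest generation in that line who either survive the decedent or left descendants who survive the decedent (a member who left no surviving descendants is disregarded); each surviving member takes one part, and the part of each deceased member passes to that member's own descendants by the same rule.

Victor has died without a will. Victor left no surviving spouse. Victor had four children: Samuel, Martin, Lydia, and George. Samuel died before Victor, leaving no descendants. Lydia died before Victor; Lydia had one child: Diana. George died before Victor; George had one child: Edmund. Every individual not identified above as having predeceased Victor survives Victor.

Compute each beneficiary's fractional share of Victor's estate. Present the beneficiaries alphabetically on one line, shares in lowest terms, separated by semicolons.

Diana 1/3; Edmund 1/3; Martin 1/3

There is no surviving spouse, so the entire estate passes to Victor's descendants per stirpes.
Samuel left no surviving issue, so that branch lapses and is disregarded.
The estate is divided into 3 equal shares of 1/3 among Martin, Lydia, George.
Martin is living and takes 1/3.
Lydia predeceased; the 1/3 allotted to Lydia's branch passes to Lydia's issue by representation.
Diana is the sole taker at this level and receives the full 1/3.
George predeceased; the 1/3 allotted to George's branch passes to George's issue by representation.
Edmund is the sole taker at this level and receives the full 1/3.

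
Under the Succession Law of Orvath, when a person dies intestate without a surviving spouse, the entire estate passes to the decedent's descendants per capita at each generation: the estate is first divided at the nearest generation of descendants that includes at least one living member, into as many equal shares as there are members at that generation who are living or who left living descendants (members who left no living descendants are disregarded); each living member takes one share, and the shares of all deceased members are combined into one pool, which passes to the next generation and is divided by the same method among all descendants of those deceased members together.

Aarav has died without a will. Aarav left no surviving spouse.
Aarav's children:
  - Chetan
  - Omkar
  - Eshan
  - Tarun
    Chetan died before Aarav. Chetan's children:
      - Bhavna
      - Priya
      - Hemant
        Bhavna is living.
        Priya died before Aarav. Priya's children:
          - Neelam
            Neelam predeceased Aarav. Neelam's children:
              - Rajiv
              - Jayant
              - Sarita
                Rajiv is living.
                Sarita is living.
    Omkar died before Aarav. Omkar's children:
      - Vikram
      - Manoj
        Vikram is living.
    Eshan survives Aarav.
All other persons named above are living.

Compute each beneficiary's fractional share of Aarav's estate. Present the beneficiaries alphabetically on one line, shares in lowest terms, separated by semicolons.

Bhavna 1/10; Eshan 1/4; Hemant 1/10; Jayant 1/30; Manoj 1/10; Rajiv 1/30; Sarita 1/30; Tarun 1/4; Vikram 1/10

There is no surviving spouse, so the entire estate passes to Aarav's descendants per capita at each generation.
At generation 1 (Chetan, Omkar, Eshan, Tarun) there are 4 shares of (1)/4 = 1/4 each.
Living: Eshan and Tarun — each takes 1/4.
Deceased: Chetan and Omkar. Their combined 1/2 is pooled and carried to generation 2.
At generation 2 (Bhavna, Priya, Hemant, Vikram, Manoj) there are 5 shares of (1/2)/5 = 1/10 each.
Living: Bhavna, Hemant, Vikram, and Manoj — each takes 1/10.
Deceased: Priya. That 1/10 share is carried to generation 3.
At generation 3 (Neelam) there are 1 shares of (1/10)/1 = 1/10 each.
Deceased: Neelam. That 1/10 share is carried to generation 4.
At generation 4 (Rajiv, Jayant, Sarita) there are 3 shares of (1/10)/3 = 1/30 each.
Living: Rajiv, Jayant, and Sarita — each takes 1/30.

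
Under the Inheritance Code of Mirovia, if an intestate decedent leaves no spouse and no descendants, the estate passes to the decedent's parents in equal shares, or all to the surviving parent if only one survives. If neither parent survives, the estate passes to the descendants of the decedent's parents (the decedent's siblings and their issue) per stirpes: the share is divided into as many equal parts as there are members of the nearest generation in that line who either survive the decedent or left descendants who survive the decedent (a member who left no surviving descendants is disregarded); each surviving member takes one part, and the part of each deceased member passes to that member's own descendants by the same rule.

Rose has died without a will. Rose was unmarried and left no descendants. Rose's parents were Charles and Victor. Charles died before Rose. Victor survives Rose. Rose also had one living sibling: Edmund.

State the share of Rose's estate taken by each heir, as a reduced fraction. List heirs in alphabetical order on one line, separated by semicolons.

Only one parent, Victor, survives, so Victor takes the entire estate. The siblings take nothing because a surviving parent has priority.

Victor 1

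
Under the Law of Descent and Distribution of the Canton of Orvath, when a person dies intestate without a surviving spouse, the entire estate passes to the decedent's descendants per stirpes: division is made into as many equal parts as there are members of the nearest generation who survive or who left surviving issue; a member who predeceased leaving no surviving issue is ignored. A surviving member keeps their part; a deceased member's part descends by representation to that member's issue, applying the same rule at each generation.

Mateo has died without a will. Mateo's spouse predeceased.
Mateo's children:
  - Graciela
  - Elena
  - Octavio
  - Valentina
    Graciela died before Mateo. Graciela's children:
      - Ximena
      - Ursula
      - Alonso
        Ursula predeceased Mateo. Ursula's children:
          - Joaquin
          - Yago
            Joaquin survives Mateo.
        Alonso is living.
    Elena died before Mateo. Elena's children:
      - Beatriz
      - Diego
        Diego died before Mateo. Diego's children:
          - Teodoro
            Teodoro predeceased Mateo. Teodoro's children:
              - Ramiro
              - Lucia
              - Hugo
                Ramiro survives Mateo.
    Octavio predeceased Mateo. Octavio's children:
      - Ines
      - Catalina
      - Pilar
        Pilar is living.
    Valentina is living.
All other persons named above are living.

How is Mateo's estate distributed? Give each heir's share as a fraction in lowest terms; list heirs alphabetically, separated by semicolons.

Alonso 1/12; Beatriz 1/8; Catalina 1/12; Hugo 1/24; Ines 1/12; Joaquin 1/24; Lucia 1/24; Pilar 1/12; Ramiro 1/24; Valentina 1/4; Ximena 1/12; Yago 1/24

There is no surviving spouse, so the entire estate passes to Mateo's descendants per stirpes.
The estate is divided into 4 equal shares of 1/4 among Graciela, Elena, Octavio, Valentina.
Graciela predeceased; the 1/4 allotted to Graciela's branch passes to Graciela's issue by representation.
The 1/4 is divided into 3 equal shares of 1/12 among Ximena, Ursula, Alonso.
Ximena is living and takes 1/12.
Ursula predeceased; the 1/12 allotted to Ursula's branch passes to Ursula's issue by representation.
The 1/12 is divided into 2 equal shares of 1/24 among Joaquin, Yago.
Joaquin is living and takes 1/24.
Yago is living and takes 1/24.
Alonso is living and takes 1/12.
Elena predeceased; the 1/4 allotted to Elena's branch passes to Elena's issue by representation.
The 1/4 is divided into 2 equal shares of 1/8 among Beatriz, Diego.
Beatriz is living and takes 1/8.
Diego predeceased; the 1/8 allotted to Diego's branch passes to Diego's issue by representation.
Teodoro's line is the sole branch at this level, so the full 1/8 passes to Teodoro's issue by representation.
The 1/8 is divided into 3 equal shares of 1/24 among Ramiro, Lucia, Hugo.
Ramiro is living and takes 1/24.
Lucia is living and takes 1/24.
Hugo is living and takes 1/24.
Octavio predeceased; the 1/4 allotted to Octavio's branch passes to Octavio's issue by representation.
The 1/4 is divided into 3 equal shares of 1/12 among Ines, Catalina, Pilar.
Ines is living and takes 1/12.
Catalina is living and takes 1/12.
Pilar is living and takes 1/12.
Valentina is living and takes 1/4.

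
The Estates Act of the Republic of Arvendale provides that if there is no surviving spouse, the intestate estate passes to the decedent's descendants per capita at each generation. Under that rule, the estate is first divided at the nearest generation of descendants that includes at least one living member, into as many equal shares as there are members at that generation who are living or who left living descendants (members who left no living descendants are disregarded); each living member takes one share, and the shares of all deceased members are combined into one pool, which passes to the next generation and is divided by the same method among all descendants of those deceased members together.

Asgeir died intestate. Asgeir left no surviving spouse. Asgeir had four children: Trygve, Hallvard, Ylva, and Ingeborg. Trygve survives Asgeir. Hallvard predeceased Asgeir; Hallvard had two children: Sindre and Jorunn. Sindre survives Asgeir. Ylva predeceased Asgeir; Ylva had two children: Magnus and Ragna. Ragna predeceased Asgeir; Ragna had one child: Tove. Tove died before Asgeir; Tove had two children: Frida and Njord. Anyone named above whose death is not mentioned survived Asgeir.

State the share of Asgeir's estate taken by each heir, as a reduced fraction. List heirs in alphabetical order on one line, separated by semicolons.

There is no surviving spouse, so the entire estate passes to Asgeir's descendants per capita at each generation.
At generation 1 (Trygve, Hallvard, Ylva, Ingeborg) there are 4 shares of (1)/4 = 1/4 each.
Living: Trygve and Ingeborg — each takes 1/4.
Deceased: Hallvard and Ylva. Their combined 1/2 is pooled and carried to generation 2.
At generation 2 (Sindre, Jorunn, Magnus, Ragna) there are 4 shares of (1/2)/4 = 1/8 each.
Living: Sindre, Jorunn, and Magnus — each takes 1/8.
Deceased: Ragna. That 1/8 share is carried to generation 3.
At generation 3 (Tove) there are 1 shares of (1/8)/1 = 1/8 each.
Deceased: Tove. That 1/8 share is carried to generation 4.
At generation 4 (Frida, Njord) there are 2 shares of (1/8)/2 = 1/16 each.
Living: Frida and Njord — each takes 1/16.

Frida 1/16; Ingeborg 1/4; Jorunn 1/8; Magnus 1/8; Njord 1/16; Sindre 1/8; Trygve 1/4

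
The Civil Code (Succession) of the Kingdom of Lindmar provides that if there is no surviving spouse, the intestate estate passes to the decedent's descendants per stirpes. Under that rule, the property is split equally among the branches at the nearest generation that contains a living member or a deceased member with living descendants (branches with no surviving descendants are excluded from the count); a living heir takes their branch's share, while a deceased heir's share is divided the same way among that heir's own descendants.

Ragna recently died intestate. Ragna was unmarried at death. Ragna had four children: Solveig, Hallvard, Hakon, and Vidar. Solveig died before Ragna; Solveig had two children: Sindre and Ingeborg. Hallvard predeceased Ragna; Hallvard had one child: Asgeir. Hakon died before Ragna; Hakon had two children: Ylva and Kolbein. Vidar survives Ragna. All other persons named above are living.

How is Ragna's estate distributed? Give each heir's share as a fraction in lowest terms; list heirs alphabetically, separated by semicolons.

Asgeir 1/4; Ingeborg 1/8; Kolbein 1/8; Sindre 1/8; Vidar 1/4; Ylva 1/8

There is no surviving spouse, so the entire estate passes to Ragna's descendants per stirpes.
The estate is divided into 4 equal shares of 1/4 among Solveig, Hallvard, Hakon, Vidar.
Solveig predeceased; the 1/4 allotted to Solveig's branch passes to Solveig's issue by representation.
The 1/4 is divided into 2 equal shares of 1/8 among Sindre, Ingeborg.
Sindre is living and takes 1/8.
Ingeborg is living and takes 1/8.
Hallvard predeceased; the 1/4 allotted to Hallvard's branch passes to Hallvard's issue by representation.
Asgeir is the sole taker at this level and receives the full 1/4.
Hakon predeceased; the 1/4 allotted to Hakon's branch passes to Hakon's issue by representation.
The 1/4 is divided into 2 equal shares of 1/8 among Ylva, Kolbein.
Ylva is living and takes 1/8.
Kolbein is living and takes 1/8.
Vidar is living and takes 1/4.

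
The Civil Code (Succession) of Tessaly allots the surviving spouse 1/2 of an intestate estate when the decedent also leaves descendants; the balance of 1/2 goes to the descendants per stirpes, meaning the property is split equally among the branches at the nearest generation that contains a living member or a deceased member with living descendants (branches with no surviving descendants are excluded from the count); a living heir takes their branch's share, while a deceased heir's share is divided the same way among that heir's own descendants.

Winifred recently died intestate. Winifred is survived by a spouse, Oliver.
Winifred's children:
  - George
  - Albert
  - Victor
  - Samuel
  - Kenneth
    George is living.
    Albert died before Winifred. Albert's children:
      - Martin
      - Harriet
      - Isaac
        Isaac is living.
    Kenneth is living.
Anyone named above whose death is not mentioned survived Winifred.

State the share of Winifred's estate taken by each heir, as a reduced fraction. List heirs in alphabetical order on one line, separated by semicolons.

George 1/10; Harriet 1/30; Isaac 1/30; Kenneth 1/10; Martin 1/30; Oliver 1/2; Samuel 1/10; Victor 1/10

Oliver, as surviving spouse, takes 1/2.
The remaining 1/2 passes to Winifred's descendants per stirpes.
The 1/2 is divided into 5 equal shares of 1/10 among George, Albert, Victor, Samuel, Kenneth.
George is living and takes 1/10.
Albert predeceased; the 1/10 allotted to Albert's branch passes to Albert's issue by representation.
The 1/10 is divided into 3 equal shares of 1/30 among Martin, Harriet, Isaac.
Martin is living and takes 1/30.
Harriet is living and takes 1/30.
Isaac is living and takes 1/30.
Victor is living and takes 1/10.
Samuel is living and takes 1/10.
Kenneth is living and takes 1/10.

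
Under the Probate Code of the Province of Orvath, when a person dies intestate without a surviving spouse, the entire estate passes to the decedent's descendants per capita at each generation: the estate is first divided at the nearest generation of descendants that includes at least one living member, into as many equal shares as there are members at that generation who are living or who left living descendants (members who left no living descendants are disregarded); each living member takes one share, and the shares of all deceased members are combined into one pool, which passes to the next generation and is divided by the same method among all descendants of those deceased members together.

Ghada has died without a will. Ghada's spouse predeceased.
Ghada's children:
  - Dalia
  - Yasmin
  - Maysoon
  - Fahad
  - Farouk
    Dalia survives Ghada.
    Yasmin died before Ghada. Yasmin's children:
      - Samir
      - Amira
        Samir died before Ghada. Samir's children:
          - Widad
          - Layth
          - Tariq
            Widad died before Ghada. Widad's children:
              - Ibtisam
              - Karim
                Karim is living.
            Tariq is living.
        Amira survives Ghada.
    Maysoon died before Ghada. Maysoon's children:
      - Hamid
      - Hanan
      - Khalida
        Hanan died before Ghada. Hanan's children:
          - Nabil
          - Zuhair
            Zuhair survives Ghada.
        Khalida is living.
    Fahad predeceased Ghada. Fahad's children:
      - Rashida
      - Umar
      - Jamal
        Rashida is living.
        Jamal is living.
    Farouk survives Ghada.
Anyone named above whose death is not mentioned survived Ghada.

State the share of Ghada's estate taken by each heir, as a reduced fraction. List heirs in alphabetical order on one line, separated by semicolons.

Amira 3/40; Dalia 1/5; Farouk 1/5; Hamid 3/40; Ibtisam 3/200; Jamal 3/40; Karim 3/200; Khalida 3/40; Layth 3/100; Nabil 3/100; Rashida 3/40; Tariq 3/100; Umar 3/40; Zuhair 3/100

There is no surviving spouse, so the entire estate passes to Ghada's descendants per capita at each generation.
At generation 1 (Dalia, Yasmin, Maysoon, Fahad, Farouk) there are 5 shares of (1)/5 = 1/5 each.
Living: Dalia and Farouk — each takes 1/5.
Deceased: Yasmin, Maysoon, and Fahad. Their combined 3/5 is pooled and carried to generation 2.
At generation 2 (Samir, Amira, Hamid, Hanan, Khalida, Rashida, Umar, Jamal) there are 8 shares of (3/5)/8 = 3/40 each.
Living: Amira, Hamid, Khalida, Rashida, Umar, and Jamal — each takes 3/40.
Deceased: Samir and Hanan. Their combined 3/20 is pooled and carried to generation 3.
At generation 3 (Widad, Layth, Tariq, Nabil, Zuhair) there are 5 shares of (3/20)/5 = 3/100 each.
Living: Layth, Tariq, Nabil, and Zuhair — each takes 3/100.
Deceased: Widad. That 3/100 share is carried to generation 4.
At generation 4 (Ibtisam, Karim) there are 2 shares of (3/100)/2 = 3/200 each.
Living: Ibtisam and Karim — each takes 3/200.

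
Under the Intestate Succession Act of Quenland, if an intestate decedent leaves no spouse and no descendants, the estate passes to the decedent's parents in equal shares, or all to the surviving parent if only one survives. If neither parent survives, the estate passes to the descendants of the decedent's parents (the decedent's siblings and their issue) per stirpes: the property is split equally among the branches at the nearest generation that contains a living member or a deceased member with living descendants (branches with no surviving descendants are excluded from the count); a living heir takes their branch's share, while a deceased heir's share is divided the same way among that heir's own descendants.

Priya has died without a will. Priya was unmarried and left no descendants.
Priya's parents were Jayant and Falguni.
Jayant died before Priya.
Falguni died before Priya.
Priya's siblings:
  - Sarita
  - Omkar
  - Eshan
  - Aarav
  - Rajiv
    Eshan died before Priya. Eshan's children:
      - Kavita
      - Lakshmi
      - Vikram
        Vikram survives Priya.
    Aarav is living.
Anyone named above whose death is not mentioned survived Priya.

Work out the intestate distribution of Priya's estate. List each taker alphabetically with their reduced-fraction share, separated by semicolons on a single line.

Aarav 1/5; Kavita 1/15; Lakshmi 1/15; Omkar 1/5; Rajiv 1/5; Sarita 1/5; Vikram 1/15

Neither parent survives and there are no descendants, so the estate passes to Priya's siblings and their issue per stirpes.
The estate is divided into 5 equal shares of 1/5 among Sarita, Omkar, Eshan, Aarav, Rajiv.
Sarita is living and takes 1/5.
Omkar is living and takes 1/5.
Eshan predeceased; the 1/5 allotted to Eshan's branch passes to Eshan's issue by representation.
The 1/5 is divided into 3 equal shares of 1/15 among Kavita, Lakshmi, Vikram.
Kavita is living and takes 1/15.
Lakshmi is living and takes 1/15.
Vikram is living and takes 1/15.
Aarav is living and takes 1/5.
Rajiv is living and takes 1/5.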